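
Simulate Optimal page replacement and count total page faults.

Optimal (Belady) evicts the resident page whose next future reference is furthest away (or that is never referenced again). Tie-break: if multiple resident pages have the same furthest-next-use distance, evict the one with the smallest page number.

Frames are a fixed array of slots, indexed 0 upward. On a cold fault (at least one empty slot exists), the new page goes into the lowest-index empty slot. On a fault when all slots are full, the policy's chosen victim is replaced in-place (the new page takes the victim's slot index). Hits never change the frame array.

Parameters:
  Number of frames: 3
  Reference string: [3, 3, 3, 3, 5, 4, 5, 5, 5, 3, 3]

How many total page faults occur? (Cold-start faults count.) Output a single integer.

Step 0: ref 3 → FAULT, frames=[3,-,-]
Step 1: ref 3 → HIT, frames=[3,-,-]
Step 2: ref 3 → HIT, frames=[3,-,-]
Step 3: ref 3 → HIT, frames=[3,-,-]
Step 4: ref 5 → FAULT, frames=[3,5,-]
Step 5: ref 4 → FAULT, frames=[3,5,4]
Step 6: ref 5 → HIT, frames=[3,5,4]
Step 7: ref 5 → HIT, frames=[3,5,4]
Step 8: ref 5 → HIT, frames=[3,5,4]
Step 9: ref 3 → HIT, frames=[3,5,4]
Step 10: ref 3 → HIT, frames=[3,5,4]
Total faults: 3

Answer: 3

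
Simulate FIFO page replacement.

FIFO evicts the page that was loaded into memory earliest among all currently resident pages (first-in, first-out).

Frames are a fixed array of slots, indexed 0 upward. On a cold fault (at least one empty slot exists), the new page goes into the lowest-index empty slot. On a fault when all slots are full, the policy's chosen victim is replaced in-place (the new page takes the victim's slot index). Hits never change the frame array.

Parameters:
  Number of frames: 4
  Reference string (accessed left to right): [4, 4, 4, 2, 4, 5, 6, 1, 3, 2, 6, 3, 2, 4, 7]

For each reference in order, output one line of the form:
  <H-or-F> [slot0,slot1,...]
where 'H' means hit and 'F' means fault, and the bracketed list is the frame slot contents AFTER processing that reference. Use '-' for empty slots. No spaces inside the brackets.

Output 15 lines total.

F [4,-,-,-]
H [4,-,-,-]
H [4,-,-,-]
F [4,2,-,-]
H [4,2,-,-]
F [4,2,5,-]
F [4,2,5,6]
F [1,2,5,6]
F [1,3,5,6]
F [1,3,2,6]
H [1,3,2,6]
H [1,3,2,6]
H [1,3,2,6]
F [1,3,2,4]
F [7,3,2,4]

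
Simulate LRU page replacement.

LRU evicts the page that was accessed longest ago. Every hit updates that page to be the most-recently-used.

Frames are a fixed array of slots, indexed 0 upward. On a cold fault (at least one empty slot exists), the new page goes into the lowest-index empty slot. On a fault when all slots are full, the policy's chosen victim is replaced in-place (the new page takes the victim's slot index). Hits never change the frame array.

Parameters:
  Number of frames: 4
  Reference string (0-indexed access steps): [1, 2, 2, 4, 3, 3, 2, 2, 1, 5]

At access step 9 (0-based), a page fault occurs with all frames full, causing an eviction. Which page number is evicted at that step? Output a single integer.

Step 0: ref 1 -> FAULT, frames=[1,-,-,-]
Step 1: ref 2 -> FAULT, frames=[1,2,-,-]
Step 2: ref 2 -> HIT, frames=[1,2,-,-]
Step 3: ref 4 -> FAULT, frames=[1,2,4,-]
Step 4: ref 3 -> FAULT, frames=[1,2,4,3]
Step 5: ref 3 -> HIT, frames=[1,2,4,3]
Step 6: ref 2 -> HIT, frames=[1,2,4,3]
Step 7: ref 2 -> HIT, frames=[1,2,4,3]
Step 8: ref 1 -> HIT, frames=[1,2,4,3]
Step 9: ref 5 -> FAULT, evict 4, frames=[1,2,5,3]
At step 9: evicted page 4

Answer: 4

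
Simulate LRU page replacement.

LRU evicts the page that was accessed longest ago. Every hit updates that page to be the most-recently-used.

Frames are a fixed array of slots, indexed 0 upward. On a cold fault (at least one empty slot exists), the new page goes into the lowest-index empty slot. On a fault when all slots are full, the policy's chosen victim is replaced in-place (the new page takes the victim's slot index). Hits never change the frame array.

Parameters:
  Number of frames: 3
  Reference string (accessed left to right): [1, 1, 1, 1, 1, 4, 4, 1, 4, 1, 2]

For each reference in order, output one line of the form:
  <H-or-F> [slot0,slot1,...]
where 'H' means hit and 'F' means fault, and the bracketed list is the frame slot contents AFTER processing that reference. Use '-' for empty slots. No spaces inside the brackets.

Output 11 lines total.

F [1,-,-]
H [1,-,-]
H [1,-,-]
H [1,-,-]
H [1,-,-]
F [1,4,-]
H [1,4,-]
H [1,4,-]
H [1,4,-]
H [1,4,-]
F [1,4,2]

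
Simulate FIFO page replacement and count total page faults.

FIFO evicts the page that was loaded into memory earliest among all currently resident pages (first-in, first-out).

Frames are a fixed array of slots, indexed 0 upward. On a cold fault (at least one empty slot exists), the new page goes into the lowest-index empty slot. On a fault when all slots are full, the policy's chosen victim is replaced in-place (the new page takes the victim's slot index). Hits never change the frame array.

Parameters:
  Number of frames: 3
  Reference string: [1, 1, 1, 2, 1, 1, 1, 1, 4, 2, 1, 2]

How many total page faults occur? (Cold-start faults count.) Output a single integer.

Answer: 3

Derivation:
Step 0: ref 1 → FAULT, frames=[1,-,-]
Step 1: ref 1 → HIT, frames=[1,-,-]
Step 2: ref 1 → HIT, frames=[1,-,-]
Step 3: ref 2 → FAULT, frames=[1,2,-]
Step 4: ref 1 → HIT, frames=[1,2,-]
Step 5: ref 1 → HIT, frames=[1,2,-]
Step 6: ref 1 → HIT, frames=[1,2,-]
Step 7: ref 1 → HIT, frames=[1,2,-]
Step 8: ref 4 → FAULT, frames=[1,2,4]
Step 9: ref 2 → HIT, frames=[1,2,4]
Step 10: ref 1 → HIT, frames=[1,2,4]
Step 11: ref 2 → HIT, frames=[1,2,4]
Total faults: 3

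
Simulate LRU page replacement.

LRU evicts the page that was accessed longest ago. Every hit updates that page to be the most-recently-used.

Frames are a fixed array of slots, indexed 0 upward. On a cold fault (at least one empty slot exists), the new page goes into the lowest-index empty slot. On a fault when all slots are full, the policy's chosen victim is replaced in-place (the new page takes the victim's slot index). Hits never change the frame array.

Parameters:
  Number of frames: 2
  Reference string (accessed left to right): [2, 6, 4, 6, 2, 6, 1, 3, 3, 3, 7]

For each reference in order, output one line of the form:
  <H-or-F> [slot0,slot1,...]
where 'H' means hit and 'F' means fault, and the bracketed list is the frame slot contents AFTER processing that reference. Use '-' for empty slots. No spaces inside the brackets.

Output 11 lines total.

F [2,-]
F [2,6]
F [4,6]
H [4,6]
F [2,6]
H [2,6]
F [1,6]
F [1,3]
H [1,3]
H [1,3]
F [7,3]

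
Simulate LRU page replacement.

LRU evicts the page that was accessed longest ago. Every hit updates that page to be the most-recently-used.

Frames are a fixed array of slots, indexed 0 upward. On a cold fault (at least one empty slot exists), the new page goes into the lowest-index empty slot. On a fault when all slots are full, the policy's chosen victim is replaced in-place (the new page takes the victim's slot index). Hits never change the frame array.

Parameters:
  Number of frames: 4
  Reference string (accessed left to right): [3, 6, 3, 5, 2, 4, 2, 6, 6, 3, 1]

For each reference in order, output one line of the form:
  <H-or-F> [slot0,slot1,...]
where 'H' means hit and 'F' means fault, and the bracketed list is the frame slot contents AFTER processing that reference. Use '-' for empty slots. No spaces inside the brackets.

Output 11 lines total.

F [3,-,-,-]
F [3,6,-,-]
H [3,6,-,-]
F [3,6,5,-]
F [3,6,5,2]
F [3,4,5,2]
H [3,4,5,2]
F [6,4,5,2]
H [6,4,5,2]
F [6,4,3,2]
F [6,1,3,2]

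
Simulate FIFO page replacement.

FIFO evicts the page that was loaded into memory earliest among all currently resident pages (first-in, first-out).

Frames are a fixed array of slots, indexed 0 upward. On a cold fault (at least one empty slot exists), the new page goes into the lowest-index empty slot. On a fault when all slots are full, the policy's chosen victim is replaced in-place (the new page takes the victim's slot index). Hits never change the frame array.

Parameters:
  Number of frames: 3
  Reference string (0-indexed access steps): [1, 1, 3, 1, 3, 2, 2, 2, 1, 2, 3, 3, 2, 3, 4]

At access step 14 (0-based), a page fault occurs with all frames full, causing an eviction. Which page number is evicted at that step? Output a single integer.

Step 0: ref 1 -> FAULT, frames=[1,-,-]
Step 1: ref 1 -> HIT, frames=[1,-,-]
Step 2: ref 3 -> FAULT, frames=[1,3,-]
Step 3: ref 1 -> HIT, frames=[1,3,-]
Step 4: ref 3 -> HIT, frames=[1,3,-]
Step 5: ref 2 -> FAULT, frames=[1,3,2]
Step 6: ref 2 -> HIT, frames=[1,3,2]
Step 7: ref 2 -> HIT, frames=[1,3,2]
Step 8: ref 1 -> HIT, frames=[1,3,2]
Step 9: ref 2 -> HIT, frames=[1,3,2]
Step 10: ref 3 -> HIT, frames=[1,3,2]
Step 11: ref 3 -> HIT, frames=[1,3,2]
Step 12: ref 2 -> HIT, frames=[1,3,2]
Step 13: ref 3 -> HIT, frames=[1,3,2]
Step 14: ref 4 -> FAULT, evict 1, frames=[4,3,2]
At step 14: evicted page 1

Answer: 1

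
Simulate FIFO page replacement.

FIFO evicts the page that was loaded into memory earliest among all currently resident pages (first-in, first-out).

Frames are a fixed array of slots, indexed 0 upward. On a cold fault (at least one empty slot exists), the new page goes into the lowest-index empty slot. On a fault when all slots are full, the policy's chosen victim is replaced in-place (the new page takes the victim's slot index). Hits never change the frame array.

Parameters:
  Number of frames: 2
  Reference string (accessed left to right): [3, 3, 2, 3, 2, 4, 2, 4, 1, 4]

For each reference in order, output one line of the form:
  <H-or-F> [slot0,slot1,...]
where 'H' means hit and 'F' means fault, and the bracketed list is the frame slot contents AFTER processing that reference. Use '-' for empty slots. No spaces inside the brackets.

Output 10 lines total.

F [3,-]
H [3,-]
F [3,2]
H [3,2]
H [3,2]
F [4,2]
H [4,2]
H [4,2]
F [4,1]
H [4,1]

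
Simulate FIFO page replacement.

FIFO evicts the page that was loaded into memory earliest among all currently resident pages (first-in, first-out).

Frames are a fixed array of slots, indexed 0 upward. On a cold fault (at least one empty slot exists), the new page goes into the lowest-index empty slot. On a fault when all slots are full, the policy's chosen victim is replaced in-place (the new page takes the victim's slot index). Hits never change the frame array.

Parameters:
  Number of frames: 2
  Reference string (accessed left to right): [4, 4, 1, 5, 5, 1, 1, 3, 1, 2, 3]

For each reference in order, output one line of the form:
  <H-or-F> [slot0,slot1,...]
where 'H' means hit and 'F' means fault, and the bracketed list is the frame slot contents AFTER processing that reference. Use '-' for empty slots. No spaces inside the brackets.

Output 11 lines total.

F [4,-]
H [4,-]
F [4,1]
F [5,1]
H [5,1]
H [5,1]
H [5,1]
F [5,3]
F [1,3]
F [1,2]
F [3,2]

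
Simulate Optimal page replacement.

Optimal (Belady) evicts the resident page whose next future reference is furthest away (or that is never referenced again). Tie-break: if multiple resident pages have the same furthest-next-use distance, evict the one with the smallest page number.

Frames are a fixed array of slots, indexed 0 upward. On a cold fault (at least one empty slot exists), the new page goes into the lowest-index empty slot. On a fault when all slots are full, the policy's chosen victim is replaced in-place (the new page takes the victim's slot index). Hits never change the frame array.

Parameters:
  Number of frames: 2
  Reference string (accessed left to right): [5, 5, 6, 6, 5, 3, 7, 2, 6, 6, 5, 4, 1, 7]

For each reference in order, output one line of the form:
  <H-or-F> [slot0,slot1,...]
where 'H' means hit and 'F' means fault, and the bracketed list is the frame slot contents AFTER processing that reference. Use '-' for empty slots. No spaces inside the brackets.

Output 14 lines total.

F [5,-]
H [5,-]
F [5,6]
H [5,6]
H [5,6]
F [3,6]
F [7,6]
F [2,6]
H [2,6]
H [2,6]
F [5,6]
F [4,6]
F [1,6]
F [7,6]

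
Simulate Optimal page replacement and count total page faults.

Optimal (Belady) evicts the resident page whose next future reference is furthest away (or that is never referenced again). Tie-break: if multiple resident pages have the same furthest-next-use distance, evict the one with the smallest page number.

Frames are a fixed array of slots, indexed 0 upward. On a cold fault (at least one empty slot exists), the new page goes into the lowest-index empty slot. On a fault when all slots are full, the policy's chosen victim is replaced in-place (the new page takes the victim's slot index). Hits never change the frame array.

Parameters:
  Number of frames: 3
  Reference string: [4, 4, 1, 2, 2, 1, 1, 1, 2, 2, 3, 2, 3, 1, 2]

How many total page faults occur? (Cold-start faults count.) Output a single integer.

Answer: 4

Derivation:
Step 0: ref 4 → FAULT, frames=[4,-,-]
Step 1: ref 4 → HIT, frames=[4,-,-]
Step 2: ref 1 → FAULT, frames=[4,1,-]
Step 3: ref 2 → FAULT, frames=[4,1,2]
Step 4: ref 2 → HIT, frames=[4,1,2]
Step 5: ref 1 → HIT, frames=[4,1,2]
Step 6: ref 1 → HIT, frames=[4,1,2]
Step 7: ref 1 → HIT, frames=[4,1,2]
Step 8: ref 2 → HIT, frames=[4,1,2]
Step 9: ref 2 → HIT, frames=[4,1,2]
Step 10: ref 3 → FAULT (evict 4), frames=[3,1,2]
Step 11: ref 2 → HIT, frames=[3,1,2]
Step 12: ref 3 → HIT, frames=[3,1,2]
Step 13: ref 1 → HIT, frames=[3,1,2]
Step 14: ref 2 → HIT, frames=[3,1,2]
Total faults: 4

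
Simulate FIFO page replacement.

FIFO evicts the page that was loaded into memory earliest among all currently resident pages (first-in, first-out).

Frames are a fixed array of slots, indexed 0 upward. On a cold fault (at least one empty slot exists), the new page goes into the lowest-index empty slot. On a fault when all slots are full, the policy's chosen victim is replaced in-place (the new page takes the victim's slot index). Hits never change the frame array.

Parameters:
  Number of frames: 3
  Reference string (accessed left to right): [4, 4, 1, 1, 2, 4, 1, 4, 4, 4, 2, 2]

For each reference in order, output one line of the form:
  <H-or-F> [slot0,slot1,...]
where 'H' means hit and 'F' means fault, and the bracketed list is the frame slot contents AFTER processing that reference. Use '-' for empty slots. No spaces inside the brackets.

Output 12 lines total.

F [4,-,-]
H [4,-,-]
F [4,1,-]
H [4,1,-]
F [4,1,2]
H [4,1,2]
H [4,1,2]
H [4,1,2]
H [4,1,2]
H [4,1,2]
H [4,1,2]
H [4,1,2]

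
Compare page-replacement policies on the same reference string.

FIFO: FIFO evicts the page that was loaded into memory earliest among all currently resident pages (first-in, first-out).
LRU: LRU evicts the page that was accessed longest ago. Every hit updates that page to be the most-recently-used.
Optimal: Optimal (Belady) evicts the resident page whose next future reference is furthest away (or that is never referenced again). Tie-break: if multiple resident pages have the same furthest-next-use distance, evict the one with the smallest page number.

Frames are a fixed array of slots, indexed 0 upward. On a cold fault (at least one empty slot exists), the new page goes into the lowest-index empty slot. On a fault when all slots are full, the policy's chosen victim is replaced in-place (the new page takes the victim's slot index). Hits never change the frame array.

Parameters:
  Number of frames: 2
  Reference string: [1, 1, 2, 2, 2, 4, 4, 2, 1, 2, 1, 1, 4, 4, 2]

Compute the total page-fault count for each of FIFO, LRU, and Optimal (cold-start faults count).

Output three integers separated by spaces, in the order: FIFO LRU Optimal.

--- FIFO ---
  step 0: ref 1 -> FAULT, frames=[1,-] (faults so far: 1)
  step 1: ref 1 -> HIT, frames=[1,-] (faults so far: 1)
  step 2: ref 2 -> FAULT, frames=[1,2] (faults so far: 2)
  step 3: ref 2 -> HIT, frames=[1,2] (faults so far: 2)
  step 4: ref 2 -> HIT, frames=[1,2] (faults so far: 2)
  step 5: ref 4 -> FAULT, evict 1, frames=[4,2] (faults so far: 3)
  step 6: ref 4 -> HIT, frames=[4,2] (faults so far: 3)
  step 7: ref 2 -> HIT, frames=[4,2] (faults so far: 3)
  step 8: ref 1 -> FAULT, evict 2, frames=[4,1] (faults so far: 4)
  step 9: ref 2 -> FAULT, evict 4, frames=[2,1] (faults so far: 5)
  step 10: ref 1 -> HIT, frames=[2,1] (faults so far: 5)
  step 11: ref 1 -> HIT, frames=[2,1] (faults so far: 5)
  step 12: ref 4 -> FAULT, evict 1, frames=[2,4] (faults so far: 6)
  step 13: ref 4 -> HIT, frames=[2,4] (faults so far: 6)
  step 14: ref 2 -> HIT, frames=[2,4] (faults so far: 6)
  FIFO total faults: 6
--- LRU ---
  step 0: ref 1 -> FAULT, frames=[1,-] (faults so far: 1)
  step 1: ref 1 -> HIT, frames=[1,-] (faults so far: 1)
  step 2: ref 2 -> FAULT, frames=[1,2] (faults so far: 2)
  step 3: ref 2 -> HIT, frames=[1,2] (faults so far: 2)
  step 4: ref 2 -> HIT, frames=[1,2] (faults so far: 2)
  step 5: ref 4 -> FAULT, evict 1, frames=[4,2] (faults so far: 3)
  step 6: ref 4 -> HIT, frames=[4,2] (faults so far: 3)
  step 7: ref 2 -> HIT, frames=[4,2] (faults so far: 3)
  step 8: ref 1 -> FAULT, evict 4, frames=[1,2] (faults so far: 4)
  step 9: ref 2 -> HIT, frames=[1,2] (faults so far: 4)
  step 10: ref 1 -> HIT, frames=[1,2] (faults so far: 4)
  step 11: ref 1 -> HIT, frames=[1,2] (faults so far: 4)
  step 12: ref 4 -> FAULT, evict 2, frames=[1,4] (faults so far: 5)
  step 13: ref 4 -> HIT, frames=[1,4] (faults so far: 5)
  step 14: ref 2 -> FAULT, evict 1, frames=[2,4] (faults so far: 6)
  LRU total faults: 6
--- Optimal ---
  step 0: ref 1 -> FAULT, frames=[1,-] (faults so far: 1)
  step 1: ref 1 -> HIT, frames=[1,-] (faults so far: 1)
  step 2: ref 2 -> FAULT, frames=[1,2] (faults so far: 2)
  step 3: ref 2 -> HIT, frames=[1,2] (faults so far: 2)
  step 4: ref 2 -> HIT, frames=[1,2] (faults so far: 2)
  step 5: ref 4 -> FAULT, evict 1, frames=[4,2] (faults so far: 3)
  step 6: ref 4 -> HIT, frames=[4,2] (faults so far: 3)
  step 7: ref 2 -> HIT, frames=[4,2] (faults so far: 3)
  step 8: ref 1 -> FAULT, evict 4, frames=[1,2] (faults so far: 4)
  step 9: ref 2 -> HIT, frames=[1,2] (faults so far: 4)
  step 10: ref 1 -> HIT, frames=[1,2] (faults so far: 4)
  step 11: ref 1 -> HIT, frames=[1,2] (faults so far: 4)
  step 12: ref 4 -> FAULT, evict 1, frames=[4,2] (faults so far: 5)
  step 13: ref 4 -> HIT, frames=[4,2] (faults so far: 5)
  step 14: ref 2 -> HIT, frames=[4,2] (faults so far: 5)
  Optimal total faults: 5

Answer: 6 6 5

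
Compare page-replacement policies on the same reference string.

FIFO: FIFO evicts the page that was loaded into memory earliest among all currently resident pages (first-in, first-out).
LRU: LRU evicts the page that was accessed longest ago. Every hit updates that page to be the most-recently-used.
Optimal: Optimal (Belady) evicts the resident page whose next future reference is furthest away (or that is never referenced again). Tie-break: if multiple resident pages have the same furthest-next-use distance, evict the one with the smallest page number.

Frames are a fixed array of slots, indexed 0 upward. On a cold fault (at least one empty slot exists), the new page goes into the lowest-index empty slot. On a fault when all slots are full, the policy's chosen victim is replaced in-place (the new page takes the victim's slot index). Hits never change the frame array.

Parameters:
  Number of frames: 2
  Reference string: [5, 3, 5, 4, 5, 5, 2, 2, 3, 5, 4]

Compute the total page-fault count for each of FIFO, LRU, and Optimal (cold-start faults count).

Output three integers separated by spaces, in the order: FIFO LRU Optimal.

Answer: 8 7 6

Derivation:
--- FIFO ---
  step 0: ref 5 -> FAULT, frames=[5,-] (faults so far: 1)
  step 1: ref 3 -> FAULT, frames=[5,3] (faults so far: 2)
  step 2: ref 5 -> HIT, frames=[5,3] (faults so far: 2)
  step 3: ref 4 -> FAULT, evict 5, frames=[4,3] (faults so far: 3)
  step 4: ref 5 -> FAULT, evict 3, frames=[4,5] (faults so far: 4)
  step 5: ref 5 -> HIT, frames=[4,5] (faults so far: 4)
  step 6: ref 2 -> FAULT, evict 4, frames=[2,5] (faults so far: 5)
  step 7: ref 2 -> HIT, frames=[2,5] (faults so far: 5)
  step 8: ref 3 -> FAULT, evict 5, frames=[2,3] (faults so far: 6)
  step 9: ref 5 -> FAULT, evict 2, frames=[5,3] (faults so far: 7)
  step 10: ref 4 -> FAULT, evict 3, frames=[5,4] (faults so far: 8)
  FIFO total faults: 8
--- LRU ---
  step 0: ref 5 -> FAULT, frames=[5,-] (faults so far: 1)
  step 1: ref 3 -> FAULT, frames=[5,3] (faults so far: 2)
  step 2: ref 5 -> HIT, frames=[5,3] (faults so far: 2)
  step 3: ref 4 -> FAULT, evict 3, frames=[5,4] (faults so far: 3)
  step 4: ref 5 -> HIT, frames=[5,4] (faults so far: 3)
  step 5: ref 5 -> HIT, frames=[5,4] (faults so far: 3)
  step 6: ref 2 -> FAULT, evict 4, frames=[5,2] (faults so far: 4)
  step 7: ref 2 -> HIT, frames=[5,2] (faults so far: 4)
  step 8: ref 3 -> FAULT, evict 5, frames=[3,2] (faults so far: 5)
  step 9: ref 5 -> FAULT, evict 2, frames=[3,5] (faults so far: 6)
  step 10: ref 4 -> FAULT, evict 3, frames=[4,5] (faults so far: 7)
  LRU total faults: 7
--- Optimal ---
  step 0: ref 5 -> FAULT, frames=[5,-] (faults so far: 1)
  step 1: ref 3 -> FAULT, frames=[5,3] (faults so far: 2)
  step 2: ref 5 -> HIT, frames=[5,3] (faults so far: 2)
  step 3: ref 4 -> FAULT, evict 3, frames=[5,4] (faults so far: 3)
  step 4: ref 5 -> HIT, frames=[5,4] (faults so far: 3)
  step 5: ref 5 -> HIT, frames=[5,4] (faults so far: 3)
  step 6: ref 2 -> FAULT, evict 4, frames=[5,2] (faults so far: 4)
  step 7: ref 2 -> HIT, frames=[5,2] (faults so far: 4)
  step 8: ref 3 -> FAULT, evict 2, frames=[5,3] (faults so far: 5)
  step 9: ref 5 -> HIT, frames=[5,3] (faults so far: 5)
  step 10: ref 4 -> FAULT, evict 3, frames=[5,4] (faults so far: 6)
  Optimal total faults: 6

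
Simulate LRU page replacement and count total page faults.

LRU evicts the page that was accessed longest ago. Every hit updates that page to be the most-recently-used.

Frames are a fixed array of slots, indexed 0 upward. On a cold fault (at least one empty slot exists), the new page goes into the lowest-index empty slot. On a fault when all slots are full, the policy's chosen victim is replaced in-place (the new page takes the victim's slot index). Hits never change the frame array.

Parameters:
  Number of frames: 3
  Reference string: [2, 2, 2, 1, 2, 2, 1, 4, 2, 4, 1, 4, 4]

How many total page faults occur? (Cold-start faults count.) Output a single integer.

Answer: 3

Derivation:
Step 0: ref 2 → FAULT, frames=[2,-,-]
Step 1: ref 2 → HIT, frames=[2,-,-]
Step 2: ref 2 → HIT, frames=[2,-,-]
Step 3: ref 1 → FAULT, frames=[2,1,-]
Step 4: ref 2 → HIT, frames=[2,1,-]
Step 5: ref 2 → HIT, frames=[2,1,-]
Step 6: ref 1 → HIT, frames=[2,1,-]
Step 7: ref 4 → FAULT, frames=[2,1,4]
Step 8: ref 2 → HIT, frames=[2,1,4]
Step 9: ref 4 → HIT, frames=[2,1,4]
Step 10: ref 1 → HIT, frames=[2,1,4]
Step 11: ref 4 → HIT, frames=[2,1,4]
Step 12: ref 4 → HIT, frames=[2,1,4]
Total faults: 3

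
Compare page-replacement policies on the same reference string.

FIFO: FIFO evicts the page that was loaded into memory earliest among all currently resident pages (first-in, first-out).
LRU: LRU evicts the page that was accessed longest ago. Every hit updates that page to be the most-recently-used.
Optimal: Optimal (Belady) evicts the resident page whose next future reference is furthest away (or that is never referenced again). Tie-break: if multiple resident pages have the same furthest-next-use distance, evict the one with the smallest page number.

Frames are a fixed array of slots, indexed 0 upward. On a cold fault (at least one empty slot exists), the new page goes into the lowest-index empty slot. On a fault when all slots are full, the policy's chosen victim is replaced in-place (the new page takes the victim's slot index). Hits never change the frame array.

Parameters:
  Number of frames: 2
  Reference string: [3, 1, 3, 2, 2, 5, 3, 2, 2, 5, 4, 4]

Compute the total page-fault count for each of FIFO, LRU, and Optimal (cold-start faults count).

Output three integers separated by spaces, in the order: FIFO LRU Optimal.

--- FIFO ---
  step 0: ref 3 -> FAULT, frames=[3,-] (faults so far: 1)
  step 1: ref 1 -> FAULT, frames=[3,1] (faults so far: 2)
  step 2: ref 3 -> HIT, frames=[3,1] (faults so far: 2)
  step 3: ref 2 -> FAULT, evict 3, frames=[2,1] (faults so far: 3)
  step 4: ref 2 -> HIT, frames=[2,1] (faults so far: 3)
  step 5: ref 5 -> FAULT, evict 1, frames=[2,5] (faults so far: 4)
  step 6: ref 3 -> FAULT, evict 2, frames=[3,5] (faults so far: 5)
  step 7: ref 2 -> FAULT, evict 5, frames=[3,2] (faults so far: 6)
  step 8: ref 2 -> HIT, frames=[3,2] (faults so far: 6)
  step 9: ref 5 -> FAULT, evict 3, frames=[5,2] (faults so far: 7)
  step 10: ref 4 -> FAULT, evict 2, frames=[5,4] (faults so far: 8)
  step 11: ref 4 -> HIT, frames=[5,4] (faults so far: 8)
  FIFO total faults: 8
--- LRU ---
  step 0: ref 3 -> FAULT, frames=[3,-] (faults so far: 1)
  step 1: ref 1 -> FAULT, frames=[3,1] (faults so far: 2)
  step 2: ref 3 -> HIT, frames=[3,1] (faults so far: 2)
  step 3: ref 2 -> FAULT, evict 1, frames=[3,2] (faults so far: 3)
  step 4: ref 2 -> HIT, frames=[3,2] (faults so far: 3)
  step 5: ref 5 -> FAULT, evict 3, frames=[5,2] (faults so far: 4)
  step 6: ref 3 -> FAULT, evict 2, frames=[5,3] (faults so far: 5)
  step 7: ref 2 -> FAULT, evict 5, frames=[2,3] (faults so far: 6)
  step 8: ref 2 -> HIT, frames=[2,3] (faults so far: 6)
  step 9: ref 5 -> FAULT, evict 3, frames=[2,5] (faults so far: 7)
  step 10: ref 4 -> FAULT, evict 2, frames=[4,5] (faults so far: 8)
  step 11: ref 4 -> HIT, frames=[4,5] (faults so far: 8)
  LRU total faults: 8
--- Optimal ---
  step 0: ref 3 -> FAULT, frames=[3,-] (faults so far: 1)
  step 1: ref 1 -> FAULT, frames=[3,1] (faults so far: 2)
  step 2: ref 3 -> HIT, frames=[3,1] (faults so far: 2)
  step 3: ref 2 -> FAULT, evict 1, frames=[3,2] (faults so far: 3)
  step 4: ref 2 -> HIT, frames=[3,2] (faults so far: 3)
  step 5: ref 5 -> FAULT, evict 2, frames=[3,5] (faults so far: 4)
  step 6: ref 3 -> HIT, frames=[3,5] (faults so far: 4)
  step 7: ref 2 -> FAULT, evict 3, frames=[2,5] (faults so far: 5)
  step 8: ref 2 -> HIT, frames=[2,5] (faults so far: 5)
  step 9: ref 5 -> HIT, frames=[2,5] (faults so far: 5)
  step 10: ref 4 -> FAULT, evict 2, frames=[4,5] (faults so far: 6)
  step 11: ref 4 -> HIT, frames=[4,5] (faults so far: 6)
  Optimal total faults: 6

Answer: 8 8 6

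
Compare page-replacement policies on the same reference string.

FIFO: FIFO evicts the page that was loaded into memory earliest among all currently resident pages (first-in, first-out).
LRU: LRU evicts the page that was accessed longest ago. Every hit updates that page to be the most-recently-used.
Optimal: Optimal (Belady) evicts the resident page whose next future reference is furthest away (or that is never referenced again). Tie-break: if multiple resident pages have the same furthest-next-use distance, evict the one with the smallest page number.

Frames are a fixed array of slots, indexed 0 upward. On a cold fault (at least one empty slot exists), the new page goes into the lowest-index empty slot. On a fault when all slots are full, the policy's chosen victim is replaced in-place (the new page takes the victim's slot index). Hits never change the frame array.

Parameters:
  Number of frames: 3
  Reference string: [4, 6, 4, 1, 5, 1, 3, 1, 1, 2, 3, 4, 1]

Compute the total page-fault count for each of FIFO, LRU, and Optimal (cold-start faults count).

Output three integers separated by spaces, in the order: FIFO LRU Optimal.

Answer: 8 8 7

Derivation:
--- FIFO ---
  step 0: ref 4 -> FAULT, frames=[4,-,-] (faults so far: 1)
  step 1: ref 6 -> FAULT, frames=[4,6,-] (faults so far: 2)
  step 2: ref 4 -> HIT, frames=[4,6,-] (faults so far: 2)
  step 3: ref 1 -> FAULT, frames=[4,6,1] (faults so far: 3)
  step 4: ref 5 -> FAULT, evict 4, frames=[5,6,1] (faults so far: 4)
  step 5: ref 1 -> HIT, frames=[5,6,1] (faults so far: 4)
  step 6: ref 3 -> FAULT, evict 6, frames=[5,3,1] (faults so far: 5)
  step 7: ref 1 -> HIT, frames=[5,3,1] (faults so far: 5)
  step 8: ref 1 -> HIT, frames=[5,3,1] (faults so far: 5)
  step 9: ref 2 -> FAULT, evict 1, frames=[5,3,2] (faults so far: 6)
  step 10: ref 3 -> HIT, frames=[5,3,2] (faults so far: 6)
  step 11: ref 4 -> FAULT, evict 5, frames=[4,3,2] (faults so far: 7)
  step 12: ref 1 -> FAULT, evict 3, frames=[4,1,2] (faults so far: 8)
  FIFO total faults: 8
--- LRU ---
  step 0: ref 4 -> FAULT, frames=[4,-,-] (faults so far: 1)
  step 1: ref 6 -> FAULT, frames=[4,6,-] (faults so far: 2)
  step 2: ref 4 -> HIT, frames=[4,6,-] (faults so far: 2)
  step 3: ref 1 -> FAULT, frames=[4,6,1] (faults so far: 3)
  step 4: ref 5 -> FAULT, evict 6, frames=[4,5,1] (faults so far: 4)
  step 5: ref 1 -> HIT, frames=[4,5,1] (faults so far: 4)
  step 6: ref 3 -> FAULT, evict 4, frames=[3,5,1] (faults so far: 5)
  step 7: ref 1 -> HIT, frames=[3,5,1] (faults so far: 5)
  step 8: ref 1 -> HIT, frames=[3,5,1] (faults so far: 5)
  step 9: ref 2 -> FAULT, evict 5, frames=[3,2,1] (faults so far: 6)
  step 10: ref 3 -> HIT, frames=[3,2,1] (faults so far: 6)
  step 11: ref 4 -> FAULT, evict 1, frames=[3,2,4] (faults so far: 7)
  step 12: ref 1 -> FAULT, evict 2, frames=[3,1,4] (faults so far: 8)
  LRU total faults: 8
--- Optimal ---
  step 0: ref 4 -> FAULT, frames=[4,-,-] (faults so far: 1)
  step 1: ref 6 -> FAULT, frames=[4,6,-] (faults so far: 2)
  step 2: ref 4 -> HIT, frames=[4,6,-] (faults so far: 2)
  step 3: ref 1 -> FAULT, frames=[4,6,1] (faults so far: 3)
  step 4: ref 5 -> FAULT, evict 6, frames=[4,5,1] (faults so far: 4)
  step 5: ref 1 -> HIT, frames=[4,5,1] (faults so far: 4)
  step 6: ref 3 -> FAULT, evict 5, frames=[4,3,1] (faults so far: 5)
  step 7: ref 1 -> HIT, frames=[4,3,1] (faults so far: 5)
  step 8: ref 1 -> HIT, frames=[4,3,1] (faults so far: 5)
  step 9: ref 2 -> FAULT, evict 1, frames=[4,3,2] (faults so far: 6)
  step 10: ref 3 -> HIT, frames=[4,3,2] (faults so far: 6)
  step 11: ref 4 -> HIT, frames=[4,3,2] (faults so far: 6)
  step 12: ref 1 -> FAULT, evict 2, frames=[4,3,1] (faults so far: 7)
  Optimal total faults: 7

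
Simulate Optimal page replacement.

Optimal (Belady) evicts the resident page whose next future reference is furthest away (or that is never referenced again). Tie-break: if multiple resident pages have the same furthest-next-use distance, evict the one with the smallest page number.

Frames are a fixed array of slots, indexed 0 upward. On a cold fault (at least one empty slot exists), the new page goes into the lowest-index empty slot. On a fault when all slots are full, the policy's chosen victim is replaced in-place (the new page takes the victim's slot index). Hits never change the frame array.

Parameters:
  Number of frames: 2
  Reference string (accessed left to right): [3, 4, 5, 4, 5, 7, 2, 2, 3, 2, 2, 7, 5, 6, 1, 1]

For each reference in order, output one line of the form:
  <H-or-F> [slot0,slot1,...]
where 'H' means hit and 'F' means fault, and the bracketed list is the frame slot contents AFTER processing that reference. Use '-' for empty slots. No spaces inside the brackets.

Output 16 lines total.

F [3,-]
F [3,4]
F [5,4]
H [5,4]
H [5,4]
F [5,7]
F [2,7]
H [2,7]
F [2,3]
H [2,3]
H [2,3]
F [7,3]
F [7,5]
F [7,6]
F [7,1]
H [7,1]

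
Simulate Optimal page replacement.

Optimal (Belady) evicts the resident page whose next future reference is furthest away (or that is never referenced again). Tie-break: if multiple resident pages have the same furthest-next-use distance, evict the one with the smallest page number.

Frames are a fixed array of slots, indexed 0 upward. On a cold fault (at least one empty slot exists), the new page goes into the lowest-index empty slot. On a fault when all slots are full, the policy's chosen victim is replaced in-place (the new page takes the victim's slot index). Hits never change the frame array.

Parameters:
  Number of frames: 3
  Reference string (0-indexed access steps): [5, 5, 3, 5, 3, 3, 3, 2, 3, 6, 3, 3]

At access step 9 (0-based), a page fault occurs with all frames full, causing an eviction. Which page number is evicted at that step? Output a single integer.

Answer: 2

Derivation:
Step 0: ref 5 -> FAULT, frames=[5,-,-]
Step 1: ref 5 -> HIT, frames=[5,-,-]
Step 2: ref 3 -> FAULT, frames=[5,3,-]
Step 3: ref 5 -> HIT, frames=[5,3,-]
Step 4: ref 3 -> HIT, frames=[5,3,-]
Step 5: ref 3 -> HIT, frames=[5,3,-]
Step 6: ref 3 -> HIT, frames=[5,3,-]
Step 7: ref 2 -> FAULT, frames=[5,3,2]
Step 8: ref 3 -> HIT, frames=[5,3,2]
Step 9: ref 6 -> FAULT, evict 2, frames=[5,3,6]
At step 9: evicted page 2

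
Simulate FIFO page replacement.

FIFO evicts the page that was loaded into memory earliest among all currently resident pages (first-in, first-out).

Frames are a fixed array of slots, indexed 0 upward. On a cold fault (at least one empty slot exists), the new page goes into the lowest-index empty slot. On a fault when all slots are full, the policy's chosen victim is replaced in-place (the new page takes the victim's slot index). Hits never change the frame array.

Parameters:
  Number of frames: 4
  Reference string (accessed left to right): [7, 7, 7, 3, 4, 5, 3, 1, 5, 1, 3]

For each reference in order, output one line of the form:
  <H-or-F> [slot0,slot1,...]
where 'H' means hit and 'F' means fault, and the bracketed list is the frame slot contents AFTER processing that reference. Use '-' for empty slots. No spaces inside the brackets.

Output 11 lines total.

F [7,-,-,-]
H [7,-,-,-]
H [7,-,-,-]
F [7,3,-,-]
F [7,3,4,-]
F [7,3,4,5]
H [7,3,4,5]
F [1,3,4,5]
H [1,3,4,5]
H [1,3,4,5]
H [1,3,4,5]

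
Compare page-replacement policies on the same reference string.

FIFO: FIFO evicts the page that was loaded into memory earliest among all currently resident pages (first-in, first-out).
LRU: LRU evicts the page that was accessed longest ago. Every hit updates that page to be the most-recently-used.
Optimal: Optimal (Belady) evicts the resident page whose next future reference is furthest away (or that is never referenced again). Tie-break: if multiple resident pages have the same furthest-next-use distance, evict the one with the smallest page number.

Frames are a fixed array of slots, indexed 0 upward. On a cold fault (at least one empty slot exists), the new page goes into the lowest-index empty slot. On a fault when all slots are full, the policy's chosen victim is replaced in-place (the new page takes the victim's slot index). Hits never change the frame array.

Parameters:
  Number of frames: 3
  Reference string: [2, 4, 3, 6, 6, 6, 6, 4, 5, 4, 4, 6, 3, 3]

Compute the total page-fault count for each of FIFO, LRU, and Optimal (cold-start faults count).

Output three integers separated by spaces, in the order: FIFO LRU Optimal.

--- FIFO ---
  step 0: ref 2 -> FAULT, frames=[2,-,-] (faults so far: 1)
  step 1: ref 4 -> FAULT, frames=[2,4,-] (faults so far: 2)
  step 2: ref 3 -> FAULT, frames=[2,4,3] (faults so far: 3)
  step 3: ref 6 -> FAULT, evict 2, frames=[6,4,3] (faults so far: 4)
  step 4: ref 6 -> HIT, frames=[6,4,3] (faults so far: 4)
  step 5: ref 6 -> HIT, frames=[6,4,3] (faults so far: 4)
  step 6: ref 6 -> HIT, frames=[6,4,3] (faults so far: 4)
  step 7: ref 4 -> HIT, frames=[6,4,3] (faults so far: 4)
  step 8: ref 5 -> FAULT, evict 4, frames=[6,5,3] (faults so far: 5)
  step 9: ref 4 -> FAULT, evict 3, frames=[6,5,4] (faults so far: 6)
  step 10: ref 4 -> HIT, frames=[6,5,4] (faults so far: 6)
  step 11: ref 6 -> HIT, frames=[6,5,4] (faults so far: 6)
  step 12: ref 3 -> FAULT, evict 6, frames=[3,5,4] (faults so far: 7)
  step 13: ref 3 -> HIT, frames=[3,5,4] (faults so far: 7)
  FIFO total faults: 7
--- LRU ---
  step 0: ref 2 -> FAULT, frames=[2,-,-] (faults so far: 1)
  step 1: ref 4 -> FAULT, frames=[2,4,-] (faults so far: 2)
  step 2: ref 3 -> FAULT, frames=[2,4,3] (faults so far: 3)
  step 3: ref 6 -> FAULT, evict 2, frames=[6,4,3] (faults so far: 4)
  step 4: ref 6 -> HIT, frames=[6,4,3] (faults so far: 4)
  step 5: ref 6 -> HIT, frames=[6,4,3] (faults so far: 4)
  step 6: ref 6 -> HIT, frames=[6,4,3] (faults so far: 4)
  step 7: ref 4 -> HIT, frames=[6,4,3] (faults so far: 4)
  step 8: ref 5 -> FAULT, evict 3, frames=[6,4,5] (faults so far: 5)
  step 9: ref 4 -> HIT, frames=[6,4,5] (faults so far: 5)
  step 10: ref 4 -> HIT, frames=[6,4,5] (faults so far: 5)
  step 11: ref 6 -> HIT, frames=[6,4,5] (faults so far: 5)
  step 12: ref 3 -> FAULT, evict 5, frames=[6,4,3] (faults so far: 6)
  step 13: ref 3 -> HIT, frames=[6,4,3] (faults so far: 6)
  LRU total faults: 6
--- Optimal ---
  step 0: ref 2 -> FAULT, frames=[2,-,-] (faults so far: 1)
  step 1: ref 4 -> FAULT, frames=[2,4,-] (faults so far: 2)
  step 2: ref 3 -> FAULT, frames=[2,4,3] (faults so far: 3)
  step 3: ref 6 -> FAULT, evict 2, frames=[6,4,3] (faults so far: 4)
  step 4: ref 6 -> HIT, frames=[6,4,3] (faults so far: 4)
  step 5: ref 6 -> HIT, frames=[6,4,3] (faults so far: 4)
  step 6: ref 6 -> HIT, frames=[6,4,3] (faults so far: 4)
  step 7: ref 4 -> HIT, frames=[6,4,3] (faults so far: 4)
  step 8: ref 5 -> FAULT, evict 3, frames=[6,4,5] (faults so far: 5)
  step 9: ref 4 -> HIT, frames=[6,4,5] (faults so far: 5)
  step 10: ref 4 -> HIT, frames=[6,4,5] (faults so far: 5)
  step 11: ref 6 -> HIT, frames=[6,4,5] (faults so far: 5)
  step 12: ref 3 -> FAULT, evict 4, frames=[6,3,5] (faults so far: 6)
  step 13: ref 3 -> HIT, frames=[6,3,5] (faults so far: 6)
  Optimal total faults: 6

Answer: 7 6 6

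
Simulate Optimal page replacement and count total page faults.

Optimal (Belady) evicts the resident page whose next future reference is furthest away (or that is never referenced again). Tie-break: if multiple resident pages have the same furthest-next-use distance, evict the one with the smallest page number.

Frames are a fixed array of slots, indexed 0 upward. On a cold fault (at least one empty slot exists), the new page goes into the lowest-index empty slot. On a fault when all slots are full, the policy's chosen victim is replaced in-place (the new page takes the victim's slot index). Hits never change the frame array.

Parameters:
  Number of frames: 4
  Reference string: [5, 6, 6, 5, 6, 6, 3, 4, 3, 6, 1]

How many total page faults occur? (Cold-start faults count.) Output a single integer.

Answer: 5

Derivation:
Step 0: ref 5 → FAULT, frames=[5,-,-,-]
Step 1: ref 6 → FAULT, frames=[5,6,-,-]
Step 2: ref 6 → HIT, frames=[5,6,-,-]
Step 3: ref 5 → HIT, frames=[5,6,-,-]
Step 4: ref 6 → HIT, frames=[5,6,-,-]
Step 5: ref 6 → HIT, frames=[5,6,-,-]
Step 6: ref 3 → FAULT, frames=[5,6,3,-]
Step 7: ref 4 → FAULT, frames=[5,6,3,4]
Step 8: ref 3 → HIT, frames=[5,6,3,4]
Step 9: ref 6 → HIT, frames=[5,6,3,4]
Step 10: ref 1 → FAULT (evict 3), frames=[5,6,1,4]
Total faults: 5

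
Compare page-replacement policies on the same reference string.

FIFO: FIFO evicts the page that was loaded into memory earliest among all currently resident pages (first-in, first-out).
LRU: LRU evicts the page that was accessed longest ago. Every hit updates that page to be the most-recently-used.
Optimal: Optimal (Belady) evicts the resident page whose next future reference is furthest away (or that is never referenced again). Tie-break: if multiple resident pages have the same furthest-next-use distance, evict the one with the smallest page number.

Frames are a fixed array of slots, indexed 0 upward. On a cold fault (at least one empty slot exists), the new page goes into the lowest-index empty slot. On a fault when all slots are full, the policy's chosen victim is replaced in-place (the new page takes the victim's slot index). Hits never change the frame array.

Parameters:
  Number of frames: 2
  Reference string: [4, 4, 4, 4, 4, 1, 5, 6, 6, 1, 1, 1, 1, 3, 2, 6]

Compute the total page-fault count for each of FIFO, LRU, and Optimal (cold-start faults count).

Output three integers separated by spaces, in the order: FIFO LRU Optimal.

Answer: 8 8 6

Derivation:
--- FIFO ---
  step 0: ref 4 -> FAULT, frames=[4,-] (faults so far: 1)
  step 1: ref 4 -> HIT, frames=[4,-] (faults so far: 1)
  step 2: ref 4 -> HIT, frames=[4,-] (faults so far: 1)
  step 3: ref 4 -> HIT, frames=[4,-] (faults so far: 1)
  step 4: ref 4 -> HIT, frames=[4,-] (faults so far: 1)
  step 5: ref 1 -> FAULT, frames=[4,1] (faults so far: 2)
  step 6: ref 5 -> FAULT, evict 4, frames=[5,1] (faults so far: 3)
  step 7: ref 6 -> FAULT, evict 1, frames=[5,6] (faults so far: 4)
  step 8: ref 6 -> HIT, frames=[5,6] (faults so far: 4)
  step 9: ref 1 -> FAULT, evict 5, frames=[1,6] (faults so far: 5)
  step 10: ref 1 -> HIT, frames=[1,6] (faults so far: 5)
  step 11: ref 1 -> HIT, frames=[1,6] (faults so far: 5)
  step 12: ref 1 -> HIT, frames=[1,6] (faults so far: 5)
  step 13: ref 3 -> FAULT, evict 6, frames=[1,3] (faults so far: 6)
  step 14: ref 2 -> FAULT, evict 1, frames=[2,3] (faults so far: 7)
  step 15: ref 6 -> FAULT, evict 3, frames=[2,6] (faults so far: 8)
  FIFO total faults: 8
--- LRU ---
  step 0: ref 4 -> FAULT, frames=[4,-] (faults so far: 1)
  step 1: ref 4 -> HIT, frames=[4,-] (faults so far: 1)
  step 2: ref 4 -> HIT, frames=[4,-] (faults so far: 1)
  step 3: ref 4 -> HIT, frames=[4,-] (faults so far: 1)
  step 4: ref 4 -> HIT, frames=[4,-] (faults so far: 1)
  step 5: ref 1 -> FAULT, frames=[4,1] (faults so far: 2)
  step 6: ref 5 -> FAULT, evict 4, frames=[5,1] (faults so far: 3)
  step 7: ref 6 -> FAULT, evict 1, frames=[5,6] (faults so far: 4)
  step 8: ref 6 -> HIT, frames=[5,6] (faults so far: 4)
  step 9: ref 1 -> FAULT, evict 5, frames=[1,6] (faults so far: 5)
  step 10: ref 1 -> HIT, frames=[1,6] (faults so far: 5)
  step 11: ref 1 -> HIT, frames=[1,6] (faults so far: 5)
  step 12: ref 1 -> HIT, frames=[1,6] (faults so far: 5)
  step 13: ref 3 -> FAULT, evict 6, frames=[1,3] (faults so far: 6)
  step 14: ref 2 -> FAULT, evict 1, frames=[2,3] (faults so far: 7)
  step 15: ref 6 -> FAULT, evict 3, frames=[2,6] (faults so far: 8)
  LRU total faults: 8
--- Optimal ---
  step 0: ref 4 -> FAULT, frames=[4,-] (faults so far: 1)
  step 1: ref 4 -> HIT, frames=[4,-] (faults so far: 1)
  step 2: ref 4 -> HIT, frames=[4,-] (faults so far: 1)
  step 3: ref 4 -> HIT, frames=[4,-] (faults so far: 1)
  step 4: ref 4 -> HIT, frames=[4,-] (faults so far: 1)
  step 5: ref 1 -> FAULT, frames=[4,1] (faults so far: 2)
  step 6: ref 5 -> FAULT, evict 4, frames=[5,1] (faults so far: 3)
  step 7: ref 6 -> FAULT, evict 5, frames=[6,1] (faults so far: 4)
  step 8: ref 6 -> HIT, frames=[6,1] (faults so far: 4)
  step 9: ref 1 -> HIT, frames=[6,1] (faults so far: 4)
  step 10: ref 1 -> HIT, frames=[6,1] (faults so far: 4)
  step 11: ref 1 -> HIT, frames=[6,1] (faults so far: 4)
  step 12: ref 1 -> HIT, frames=[6,1] (faults so far: 4)
  step 13: ref 3 -> FAULT, evict 1, frames=[6,3] (faults so far: 5)
  step 14: ref 2 -> FAULT, evict 3, frames=[6,2] (faults so far: 6)
  step 15: ref 6 -> HIT, frames=[6,2] (faults so far: 6)
  Optimal total faults: 6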